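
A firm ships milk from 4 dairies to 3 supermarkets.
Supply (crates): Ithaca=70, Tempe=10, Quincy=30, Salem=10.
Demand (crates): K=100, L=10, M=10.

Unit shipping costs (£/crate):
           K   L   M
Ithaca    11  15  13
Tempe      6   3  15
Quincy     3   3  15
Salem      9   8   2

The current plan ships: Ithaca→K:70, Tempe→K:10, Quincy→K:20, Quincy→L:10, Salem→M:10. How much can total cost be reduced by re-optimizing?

Current plan cost = 70·11 + 10·6 + 20·3 + 10·3 + 10·2 = £940.
Optimal plan:
  Ithaca→K: 70 × £11 = £770
  Tempe→L: 10 × £3 = £30
  Quincy→K: 30 × £3 = £90
  Salem→M: 10 × £2 = £20
Optimal cost = £910.
Saving = 940 − 910 = £30.

30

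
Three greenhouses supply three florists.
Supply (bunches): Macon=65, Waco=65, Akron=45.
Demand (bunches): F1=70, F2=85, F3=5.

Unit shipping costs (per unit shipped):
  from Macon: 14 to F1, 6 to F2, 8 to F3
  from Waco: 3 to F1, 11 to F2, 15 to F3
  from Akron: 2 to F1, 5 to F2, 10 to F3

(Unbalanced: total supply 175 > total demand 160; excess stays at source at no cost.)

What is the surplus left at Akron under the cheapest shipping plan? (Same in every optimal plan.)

0

An optimal plan:
  Macon to F2: 60 × 6 = 360
  Macon to F3: 5 × 8 = 40
  Waco to F1: 50 × 3 = 150
  Akron to F1: 20 × 2 = 40
  Akron to F2: 25 × 5 = 125
Total cost = 715.
Akron ships 45 of its 45, leaving 0.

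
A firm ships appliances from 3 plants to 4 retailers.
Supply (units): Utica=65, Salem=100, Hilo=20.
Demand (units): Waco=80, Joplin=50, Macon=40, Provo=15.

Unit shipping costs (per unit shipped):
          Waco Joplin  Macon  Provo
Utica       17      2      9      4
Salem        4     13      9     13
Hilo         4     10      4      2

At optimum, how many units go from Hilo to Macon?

The minimum-cost plan:
  Utica->Joplin: 50 × 2 = 100
  Utica->Provo: 15 × 4 = 60
  Salem->Waco: 80 × 4 = 320
  Salem->Macon: 20 × 9 = 180
  Hilo->Macon: 20 × 4 = 80
Total cost = 740.
So Hilo→Macon carries 20 units.

20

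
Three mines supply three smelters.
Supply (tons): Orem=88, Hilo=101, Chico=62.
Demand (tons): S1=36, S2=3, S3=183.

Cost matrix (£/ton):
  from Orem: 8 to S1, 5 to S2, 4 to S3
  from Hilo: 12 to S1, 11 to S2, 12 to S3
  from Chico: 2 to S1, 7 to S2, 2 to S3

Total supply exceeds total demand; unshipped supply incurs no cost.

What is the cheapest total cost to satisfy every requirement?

1337

Optimal allocation:
  Orem→S3: 88 tons
  Hilo→S1: 36 tons
  Hilo→S2: 3 tons
  Hilo→S3: 33 tons
  Chico→S3: 62 tons
Total cost = £1337.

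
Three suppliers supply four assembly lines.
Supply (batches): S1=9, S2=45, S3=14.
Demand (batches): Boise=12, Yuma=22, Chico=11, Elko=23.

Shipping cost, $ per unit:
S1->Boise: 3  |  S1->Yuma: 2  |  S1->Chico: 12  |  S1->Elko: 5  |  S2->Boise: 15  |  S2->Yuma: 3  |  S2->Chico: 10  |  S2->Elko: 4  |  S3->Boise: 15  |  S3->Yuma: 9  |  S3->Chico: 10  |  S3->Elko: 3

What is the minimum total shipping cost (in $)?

One minimum-cost allocation:
  S1 to Boise: 9 × $3 = $27
  S2 to Boise: 3 × $15 = $45
  S2 to Yuma: 22 × $3 = $66
  S2 to Chico: 11 × $10 = $110
  S2 to Elko: 9 × $4 = $36
  S3 to Elko: 14 × $3 = $42
Total = 27 + 45 + 66 + 110 + 36 + 42 = $326.

326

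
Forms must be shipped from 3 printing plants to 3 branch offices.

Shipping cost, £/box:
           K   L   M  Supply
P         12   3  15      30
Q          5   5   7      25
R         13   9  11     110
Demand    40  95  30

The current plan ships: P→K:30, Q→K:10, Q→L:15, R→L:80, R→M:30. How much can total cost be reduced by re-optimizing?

210

Current plan cost = 30·12 + 10·5 + 15·5 + 80·9 + 30·11 = £1535.
Optimal plan:
  P–L: 30 × £3 = £90
  Q–K: 25 × £5 = £125
  R–K: 15 × £13 = £195
  R–L: 65 × £9 = £585
  R–M: 30 × £11 = £330
Optimal cost = £1325.
Saving = 1535 − 1325 = £210.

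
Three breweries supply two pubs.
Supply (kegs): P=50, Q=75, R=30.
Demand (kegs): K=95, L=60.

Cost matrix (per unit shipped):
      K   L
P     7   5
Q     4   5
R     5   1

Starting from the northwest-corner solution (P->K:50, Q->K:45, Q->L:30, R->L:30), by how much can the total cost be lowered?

Current plan cost = 50·7 + 45·4 + 30·5 + 30·1 = 710.
Optimal plan:
  P->K: 20 kegs
  P->L: 30 kegs
  Q->K: 75 kegs
  R->L: 30 kegs
Optimal cost = 620.
Saving = 710 − 620 = 90.

90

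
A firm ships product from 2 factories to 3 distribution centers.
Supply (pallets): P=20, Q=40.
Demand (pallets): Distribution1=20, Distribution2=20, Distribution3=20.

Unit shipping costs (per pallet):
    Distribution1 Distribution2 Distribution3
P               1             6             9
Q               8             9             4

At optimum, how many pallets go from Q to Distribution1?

0

Solving gives:
  P→Distribution1: 20 × 1 = 20
  Q→Distribution2: 20 × 9 = 180
  Q→Distribution3: 20 × 4 = 80
Total cost = 280.
The route Q→Distribution1 is not used.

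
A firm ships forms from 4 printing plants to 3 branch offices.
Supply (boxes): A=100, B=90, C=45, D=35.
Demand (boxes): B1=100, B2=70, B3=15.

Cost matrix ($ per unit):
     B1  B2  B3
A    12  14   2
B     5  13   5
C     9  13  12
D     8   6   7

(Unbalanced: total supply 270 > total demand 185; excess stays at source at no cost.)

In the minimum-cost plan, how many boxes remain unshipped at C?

Minimum-cost shipments:
  A to B3: 15 × $2 = $30
  B to B1: 90 × $5 = $450
  C to B1: 10 × $9 = $90
  C to B2: 35 × $13 = $455
  D to B2: 35 × $6 = $210
Total cost = $1235.
C ships 45 of its 45, leaving 0.

0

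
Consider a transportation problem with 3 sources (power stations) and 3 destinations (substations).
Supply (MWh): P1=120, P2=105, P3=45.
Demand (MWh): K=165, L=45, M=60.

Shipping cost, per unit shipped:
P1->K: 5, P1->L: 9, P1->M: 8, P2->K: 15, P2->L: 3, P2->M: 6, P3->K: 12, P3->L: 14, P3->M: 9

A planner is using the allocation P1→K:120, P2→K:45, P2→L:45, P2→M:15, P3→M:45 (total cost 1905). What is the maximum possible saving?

270

Current plan cost = 120·5 + 45·15 + 45·3 + 15·6 + 45·9 = 1905.
Optimal plan:
  P1 to K: 120 × 5 = 600
  P2 to L: 45 × 3 = 135
  P2 to M: 60 × 6 = 360
  P3 to K: 45 × 12 = 540
Optimal cost = 1635.
Saving = 1905 − 1635 = 270.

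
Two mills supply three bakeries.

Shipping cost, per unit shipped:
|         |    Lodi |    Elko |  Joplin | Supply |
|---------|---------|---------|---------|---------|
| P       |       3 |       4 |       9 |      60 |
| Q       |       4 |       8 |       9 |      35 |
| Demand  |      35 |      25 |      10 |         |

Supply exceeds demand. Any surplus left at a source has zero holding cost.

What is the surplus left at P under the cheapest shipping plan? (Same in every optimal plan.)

0

Minimum-cost shipments:
  P→Lodi: 35 × 3 = 105
  P→Elko: 25 × 4 = 100
  Q→Joplin: 10 × 9 = 90
Total cost = 295.
P ships 60 of its 60, leaving 0.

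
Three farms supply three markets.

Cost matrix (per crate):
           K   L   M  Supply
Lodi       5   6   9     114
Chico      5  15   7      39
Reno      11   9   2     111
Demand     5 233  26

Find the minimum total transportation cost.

2010

An optimal shipping plan:
  Lodi to L: 114 × 6 = 684
  Chico to K: 5 × 5 = 25
  Chico to L: 8 × 15 = 120
  Chico to M: 26 × 7 = 182
  Reno to L: 111 × 9 = 999
Total = 684 + 25 + 120 + 182 + 999 = 2010.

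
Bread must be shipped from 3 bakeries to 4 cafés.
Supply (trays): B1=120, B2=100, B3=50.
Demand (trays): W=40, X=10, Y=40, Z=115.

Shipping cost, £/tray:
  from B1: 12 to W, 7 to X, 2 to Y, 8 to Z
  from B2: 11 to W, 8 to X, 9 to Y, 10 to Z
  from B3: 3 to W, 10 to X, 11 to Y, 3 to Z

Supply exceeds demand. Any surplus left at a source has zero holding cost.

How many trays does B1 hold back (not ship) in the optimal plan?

An optimal plan:
  B1 to Y: 40 × £2 = £80
  B1 to Z: 80 × £8 = £640
  B2 to X: 10 × £8 = £80
  B2 to Z: 25 × £10 = £250
  B3 to W: 40 × £3 = £120
  B3 to Z: 10 × £3 = £30
Total cost = £1200.
B1 ships 120 of its 120, leaving 0.

0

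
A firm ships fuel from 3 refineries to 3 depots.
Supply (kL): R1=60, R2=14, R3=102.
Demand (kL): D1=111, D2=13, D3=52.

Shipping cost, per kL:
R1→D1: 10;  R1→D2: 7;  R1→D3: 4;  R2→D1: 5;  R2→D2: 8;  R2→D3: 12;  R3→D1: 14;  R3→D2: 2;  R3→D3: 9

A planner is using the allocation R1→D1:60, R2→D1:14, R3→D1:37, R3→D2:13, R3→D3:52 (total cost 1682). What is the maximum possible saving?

52

Current plan cost = 60·10 + 14·5 + 37·14 + 13·2 + 52·9 = 1682.
Optimal plan:
  R1->D1: 8 × 10 = 80
  R1->D3: 52 × 4 = 208
  R2->D1: 14 × 5 = 70
  R3->D1: 89 × 14 = 1246
  R3->D2: 13 × 2 = 26
Optimal cost = 1630.
Saving = 1682 − 1630 = 52.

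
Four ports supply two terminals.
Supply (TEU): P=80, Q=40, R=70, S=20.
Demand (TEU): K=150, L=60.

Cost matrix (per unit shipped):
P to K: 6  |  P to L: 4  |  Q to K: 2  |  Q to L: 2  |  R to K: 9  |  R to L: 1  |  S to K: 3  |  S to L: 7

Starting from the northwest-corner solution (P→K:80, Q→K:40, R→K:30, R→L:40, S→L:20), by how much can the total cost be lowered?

240

Current plan cost = 80·6 + 40·2 + 30·9 + 40·1 + 20·7 = 1010.
Optimal plan:
  P–K: 80 × 6 = 480
  Q–K: 40 × 2 = 80
  R–K: 10 × 9 = 90
  R–L: 60 × 1 = 60
  S–K: 20 × 3 = 60
Optimal cost = 770.
Saving = 1010 − 770 = 240.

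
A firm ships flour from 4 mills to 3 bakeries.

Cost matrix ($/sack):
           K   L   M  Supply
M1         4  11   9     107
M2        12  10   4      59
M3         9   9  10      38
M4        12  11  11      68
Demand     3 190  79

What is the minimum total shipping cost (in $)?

2442

One minimum-cost allocation:
  M1–K: 3 × $4 = $12
  M1–L: 84 × $11 = $924
  M1–M: 20 × $9 = $180
  M2–M: 59 × $4 = $236
  M3–L: 38 × $9 = $342
  M4–L: 68 × $11 = $748
Total = 12 + 924 + 180 + 236 + 342 + 748 = $2442.
(Supply check: M1 ships 107; M2 ships 59; M3 ships 38; M4 ships 68.)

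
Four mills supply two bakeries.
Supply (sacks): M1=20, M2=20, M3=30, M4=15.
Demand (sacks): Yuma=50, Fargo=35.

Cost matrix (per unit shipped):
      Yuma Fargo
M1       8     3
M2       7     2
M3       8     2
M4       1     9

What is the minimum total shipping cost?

350

One minimum-cost allocation:
  M1->Yuma: 20 × 8 = 160
  M2->Yuma: 15 × 7 = 105
  M2->Fargo: 5 × 2 = 10
  M3->Fargo: 30 × 2 = 60
  M4->Yuma: 15 × 1 = 15
Total = 160 + 105 + 10 + 60 + 15 = 350.
(Supply check: M1 ships 20; M2 ships 20; M3 ships 30; M4 ships 15.)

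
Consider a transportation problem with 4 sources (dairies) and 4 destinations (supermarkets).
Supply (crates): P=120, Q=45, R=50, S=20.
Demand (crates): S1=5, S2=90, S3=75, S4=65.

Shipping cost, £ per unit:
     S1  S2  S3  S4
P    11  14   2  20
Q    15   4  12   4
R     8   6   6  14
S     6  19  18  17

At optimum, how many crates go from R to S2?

50

Optimal shipments:
  P→S2: 40 × £14 = £560
  P→S3: 75 × £2 = £150
  P→S4: 5 × £20 = £100
  Q→S4: 45 × £4 = £180
  R→S2: 50 × £6 = £300
  S→S1: 5 × £6 = £30
  S→S4: 15 × £17 = £255
Total cost = £1575.
So R→S2 carries 50 crates.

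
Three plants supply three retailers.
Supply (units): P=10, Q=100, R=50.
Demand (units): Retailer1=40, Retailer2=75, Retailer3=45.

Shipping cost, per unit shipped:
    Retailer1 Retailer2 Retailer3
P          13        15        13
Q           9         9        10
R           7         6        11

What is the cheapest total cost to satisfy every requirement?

1365

An optimal shipping plan:
  P–Retailer3: 10 × 13 = 130
  Q–Retailer1: 40 × 9 = 360
  Q–Retailer2: 25 × 9 = 225
  Q–Retailer3: 35 × 10 = 350
  R–Retailer2: 50 × 6 = 300
Total = 130 + 360 + 225 + 350 + 300 = 1365.
(Supply check: P ships 10; Q ships 100; R ships 50.)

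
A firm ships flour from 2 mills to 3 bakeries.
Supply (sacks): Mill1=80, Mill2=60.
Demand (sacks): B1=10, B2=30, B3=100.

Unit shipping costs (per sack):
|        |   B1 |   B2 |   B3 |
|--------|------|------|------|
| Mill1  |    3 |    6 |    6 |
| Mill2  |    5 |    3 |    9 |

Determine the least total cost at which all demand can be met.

800

An optimal shipping plan:
  Mill1–B3: 80 × 6 = 480
  Mill2–B1: 10 × 5 = 50
  Mill2–B2: 30 × 3 = 90
  Mill2–B3: 20 × 9 = 180
Total = 480 + 50 + 90 + 180 = 800.
(Supply check: Mill1 ships 80; Mill2 ships 60.)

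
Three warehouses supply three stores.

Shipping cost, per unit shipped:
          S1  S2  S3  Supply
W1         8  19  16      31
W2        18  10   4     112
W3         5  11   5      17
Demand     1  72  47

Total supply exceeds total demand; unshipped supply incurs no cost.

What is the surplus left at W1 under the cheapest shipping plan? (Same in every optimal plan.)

31

An optimal plan:
  W2 to S2: 72 units
  W2 to S3: 40 units
  W3 to S1: 1 units
  W3 to S3: 7 units
Total cost = 920.
W1 ships 0 of its 31, leaving 31.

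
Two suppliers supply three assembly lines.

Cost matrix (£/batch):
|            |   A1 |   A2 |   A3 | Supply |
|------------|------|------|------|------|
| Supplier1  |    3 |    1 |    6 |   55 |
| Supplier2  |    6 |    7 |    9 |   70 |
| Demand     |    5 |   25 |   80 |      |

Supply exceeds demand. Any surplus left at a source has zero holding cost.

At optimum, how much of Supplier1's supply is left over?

0

Minimum-cost shipments:
  Supplier1–A1: 5 × £3 = £15
  Supplier1–A2: 25 × £1 = £25
  Supplier1–A3: 25 × £6 = £150
  Supplier2–A3: 55 × £9 = £495
Total cost = £685.
Supplier1 ships 55 of its 55, leaving 0.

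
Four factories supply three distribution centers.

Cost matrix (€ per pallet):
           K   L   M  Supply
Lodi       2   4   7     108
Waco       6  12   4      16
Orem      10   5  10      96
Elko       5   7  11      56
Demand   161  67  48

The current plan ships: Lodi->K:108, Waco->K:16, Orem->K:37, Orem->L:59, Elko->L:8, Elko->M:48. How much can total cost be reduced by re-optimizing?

Current plan cost = 108·2 + 16·6 + 37·10 + 59·5 + 8·7 + 48·11 = €1561.
Optimal plan:
  Lodi–K: 105 × €2 = €210
  Lodi–M: 3 × €7 = €21
  Waco–M: 16 × €4 = €64
  Orem–L: 67 × €5 = €335
  Orem–M: 29 × €10 = €290
  Elko–K: 56 × €5 = €280
Optimal cost = €1200.
Saving = 1561 − 1200 = €361.

361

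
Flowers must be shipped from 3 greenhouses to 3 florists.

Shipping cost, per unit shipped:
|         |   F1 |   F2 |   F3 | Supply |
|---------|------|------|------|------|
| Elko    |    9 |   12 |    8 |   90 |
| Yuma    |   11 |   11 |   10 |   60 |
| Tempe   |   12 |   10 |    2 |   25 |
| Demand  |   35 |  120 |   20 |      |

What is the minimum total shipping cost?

Optimal allocation:
  Elko–F1: 35 × 9 = 315
  Elko–F2: 55 × 12 = 660
  Yuma–F2: 60 × 11 = 660
  Tempe–F2: 5 × 10 = 50
  Tempe–F3: 20 × 2 = 40
Total = 315 + 660 + 660 + 50 + 40 = 1725.
(Supply check: Elko ships 90; Yuma ships 60; Tempe ships 25.)

1725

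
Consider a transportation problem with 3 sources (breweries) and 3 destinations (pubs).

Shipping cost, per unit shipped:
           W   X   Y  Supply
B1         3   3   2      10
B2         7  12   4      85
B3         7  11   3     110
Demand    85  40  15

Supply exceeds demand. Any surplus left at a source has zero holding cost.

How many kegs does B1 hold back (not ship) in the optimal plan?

0

Minimum-cost shipments:
  B1–X: 10 × 3 = 30
  B2–W: 85 × 7 = 595
  B3–X: 30 × 11 = 330
  B3–Y: 15 × 3 = 45
Total cost = 1000.
B1 ships 10 of its 10, leaving 0.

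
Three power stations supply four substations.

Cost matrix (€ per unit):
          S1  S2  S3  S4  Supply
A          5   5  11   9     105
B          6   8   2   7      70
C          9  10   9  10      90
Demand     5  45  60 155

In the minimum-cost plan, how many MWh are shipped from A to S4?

55

The minimum-cost plan:
  A->S1: 5 MWh
  A->S2: 45 MWh
  A->S4: 55 MWh
  B->S3: 60 MWh
  B->S4: 10 MWh
  C->S4: 90 MWh
Total cost = €1835.
So A→S4 carries 55 MWh.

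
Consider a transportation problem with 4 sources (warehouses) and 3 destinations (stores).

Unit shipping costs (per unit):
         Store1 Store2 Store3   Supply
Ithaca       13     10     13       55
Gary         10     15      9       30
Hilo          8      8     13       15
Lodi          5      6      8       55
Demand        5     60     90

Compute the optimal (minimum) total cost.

One minimum-cost allocation:
  Ithaca to Store2: 50 × 10 = 500
  Ithaca to Store3: 5 × 13 = 65
  Gary to Store3: 30 × 9 = 270
  Hilo to Store1: 5 × 8 = 40
  Hilo to Store2: 10 × 8 = 80
  Lodi to Store3: 55 × 8 = 440
Total = 500 + 65 + 270 + 40 + 80 + 440 = 1395.
(Supply check: Ithaca ships 55; Gary ships 30; Hilo ships 15; Lodi ships 55.)

1395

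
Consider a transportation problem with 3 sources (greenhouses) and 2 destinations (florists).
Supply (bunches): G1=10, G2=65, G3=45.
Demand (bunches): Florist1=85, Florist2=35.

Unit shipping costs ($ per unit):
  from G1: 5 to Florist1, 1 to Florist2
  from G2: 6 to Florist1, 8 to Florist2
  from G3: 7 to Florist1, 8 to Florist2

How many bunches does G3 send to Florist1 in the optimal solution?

20

Solving gives:
  G1→Florist2: 10 bunches
  G2→Florist1: 65 bunches
  G3→Florist1: 20 bunches
  G3→Florist2: 25 bunches
Total cost = $740.
So G3→Florist1 carries 20 bunches.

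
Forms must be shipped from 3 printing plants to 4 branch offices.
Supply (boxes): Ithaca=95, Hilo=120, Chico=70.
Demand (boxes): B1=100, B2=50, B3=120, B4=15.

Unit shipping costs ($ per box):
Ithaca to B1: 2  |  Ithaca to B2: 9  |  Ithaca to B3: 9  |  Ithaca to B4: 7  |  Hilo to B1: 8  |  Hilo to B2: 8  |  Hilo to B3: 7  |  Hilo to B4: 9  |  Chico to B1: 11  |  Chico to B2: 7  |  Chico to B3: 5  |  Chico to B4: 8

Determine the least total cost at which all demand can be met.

1465

One minimum-cost allocation:
  Ithaca–B1: 95 × $2 = $190
  Hilo–B1: 5 × $8 = $40
  Hilo–B2: 50 × $8 = $400
  Hilo–B3: 50 × $7 = $350
  Hilo–B4: 15 × $9 = $135
  Chico–B3: 70 × $5 = $350
Total = 190 + 40 + 400 + 350 + 135 + 350 = $1465.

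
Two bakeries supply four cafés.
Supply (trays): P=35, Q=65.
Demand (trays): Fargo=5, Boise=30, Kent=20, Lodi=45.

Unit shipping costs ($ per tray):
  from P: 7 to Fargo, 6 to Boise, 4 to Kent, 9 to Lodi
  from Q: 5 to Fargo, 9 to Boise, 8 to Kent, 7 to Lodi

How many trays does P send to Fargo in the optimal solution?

Solving gives:
  P->Boise: 15 × $6 = $90
  P->Kent: 20 × $4 = $80
  Q->Fargo: 5 × $5 = $25
  Q->Boise: 15 × $9 = $135
  Q->Lodi: 45 × $7 = $315
Total cost = $645.
The route P→Fargo is not used.

0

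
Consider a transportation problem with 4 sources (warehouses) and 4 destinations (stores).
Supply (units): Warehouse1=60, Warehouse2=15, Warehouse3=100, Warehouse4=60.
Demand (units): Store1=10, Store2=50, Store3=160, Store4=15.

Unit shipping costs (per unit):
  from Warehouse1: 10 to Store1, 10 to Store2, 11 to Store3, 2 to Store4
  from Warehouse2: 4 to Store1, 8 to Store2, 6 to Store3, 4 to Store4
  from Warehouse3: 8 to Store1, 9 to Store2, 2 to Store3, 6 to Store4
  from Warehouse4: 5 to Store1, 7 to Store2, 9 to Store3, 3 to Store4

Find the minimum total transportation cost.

Optimal allocation:
  Warehouse1→Store3: 45 × 11 = 495
  Warehouse1→Store4: 15 × 2 = 30
  Warehouse2→Store3: 15 × 6 = 90
  Warehouse3→Store3: 100 × 2 = 200
  Warehouse4→Store1: 10 × 5 = 50
  Warehouse4→Store2: 50 × 7 = 350
Total = 495 + 30 + 90 + 200 + 50 + 350 = 1215.

1215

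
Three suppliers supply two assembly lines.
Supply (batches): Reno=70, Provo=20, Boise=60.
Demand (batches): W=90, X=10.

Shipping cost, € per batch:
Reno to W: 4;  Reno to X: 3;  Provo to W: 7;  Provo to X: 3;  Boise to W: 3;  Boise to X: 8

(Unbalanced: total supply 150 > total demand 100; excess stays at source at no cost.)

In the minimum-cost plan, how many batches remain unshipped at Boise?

Minimum-cost shipments:
  Reno to W: 30 batches
  Reno to X: 10 batches
  Boise to W: 60 batches
Total cost = €330.
Boise ships 60 of its 60, leaving 0.

0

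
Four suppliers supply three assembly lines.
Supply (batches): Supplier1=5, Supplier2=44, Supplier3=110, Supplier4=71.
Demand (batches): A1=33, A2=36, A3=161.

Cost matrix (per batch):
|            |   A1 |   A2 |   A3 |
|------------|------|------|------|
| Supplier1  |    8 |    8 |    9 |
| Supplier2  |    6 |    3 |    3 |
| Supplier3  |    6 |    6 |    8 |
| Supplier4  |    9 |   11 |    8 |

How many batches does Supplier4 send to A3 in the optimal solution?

71

Optimal shipments:
  Supplier1→A3: 5 × 9 = 45
  Supplier2→A3: 44 × 3 = 132
  Supplier3→A1: 33 × 6 = 198
  Supplier3→A2: 36 × 6 = 216
  Supplier3→A3: 41 × 8 = 328
  Supplier4→A3: 71 × 8 = 568
Total cost = 1487.
So Supplier4→A3 carries 71 batches.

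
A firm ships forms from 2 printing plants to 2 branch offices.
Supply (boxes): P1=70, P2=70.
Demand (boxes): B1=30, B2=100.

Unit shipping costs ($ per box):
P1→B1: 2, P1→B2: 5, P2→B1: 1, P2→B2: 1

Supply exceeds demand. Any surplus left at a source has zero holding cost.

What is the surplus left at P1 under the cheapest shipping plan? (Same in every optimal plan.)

10

An optimal plan:
  P1→B1: 30 boxes
  P1→B2: 30 boxes
  P2→B2: 70 boxes
Total cost = $280.
P1 ships 60 of its 70, leaving 10.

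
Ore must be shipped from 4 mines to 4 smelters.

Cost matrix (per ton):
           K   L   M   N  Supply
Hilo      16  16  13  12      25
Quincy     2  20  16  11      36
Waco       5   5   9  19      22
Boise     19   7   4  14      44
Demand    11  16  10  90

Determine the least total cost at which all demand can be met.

1277

One minimum-cost allocation:
  Hilo->N: 25 tons
  Quincy->K: 5 tons
  Quincy->N: 31 tons
  Waco->K: 6 tons
  Waco->L: 16 tons
  Boise->M: 10 tons
  Boise->N: 34 tons
Total cost = 1277.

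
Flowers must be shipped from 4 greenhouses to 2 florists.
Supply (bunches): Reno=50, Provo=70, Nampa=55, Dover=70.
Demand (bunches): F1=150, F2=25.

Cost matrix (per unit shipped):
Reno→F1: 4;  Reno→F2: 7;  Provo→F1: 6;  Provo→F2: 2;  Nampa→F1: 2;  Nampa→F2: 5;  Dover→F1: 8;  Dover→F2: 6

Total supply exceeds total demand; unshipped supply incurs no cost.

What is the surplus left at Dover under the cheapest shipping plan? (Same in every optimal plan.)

70

An optimal plan:
  Reno to F1: 50 bunches
  Provo to F1: 45 bunches
  Provo to F2: 25 bunches
  Nampa to F1: 55 bunches
Total cost = 630.
Dover ships 0 of its 70, leaving 70.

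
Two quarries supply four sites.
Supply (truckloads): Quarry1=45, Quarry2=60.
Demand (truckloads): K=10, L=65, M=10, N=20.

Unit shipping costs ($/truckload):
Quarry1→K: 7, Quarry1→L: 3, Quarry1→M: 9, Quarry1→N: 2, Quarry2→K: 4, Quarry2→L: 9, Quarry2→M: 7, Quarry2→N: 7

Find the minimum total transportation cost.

Optimal allocation:
  Quarry1->L: 45 truckloads
  Quarry2->K: 10 truckloads
  Quarry2->L: 20 truckloads
  Quarry2->M: 10 truckloads
  Quarry2->N: 20 truckloads
Total cost = $565.
(Supply check: Quarry1 ships 45; Quarry2 ships 60.)

565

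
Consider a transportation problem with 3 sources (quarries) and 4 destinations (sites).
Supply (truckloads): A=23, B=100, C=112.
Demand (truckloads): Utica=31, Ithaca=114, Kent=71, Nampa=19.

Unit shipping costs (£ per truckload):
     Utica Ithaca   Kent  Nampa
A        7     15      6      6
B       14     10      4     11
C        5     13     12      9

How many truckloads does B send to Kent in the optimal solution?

Optimal shipments:
  A–Kent: 4 × £6 = £24
  A–Nampa: 19 × £6 = £114
  B–Ithaca: 33 × £10 = £330
  B–Kent: 67 × £4 = £268
  C–Utica: 31 × £5 = £155
  C–Ithaca: 81 × £13 = £1053
Total cost = £1944.
So B→Kent carries 67 truckloads.

67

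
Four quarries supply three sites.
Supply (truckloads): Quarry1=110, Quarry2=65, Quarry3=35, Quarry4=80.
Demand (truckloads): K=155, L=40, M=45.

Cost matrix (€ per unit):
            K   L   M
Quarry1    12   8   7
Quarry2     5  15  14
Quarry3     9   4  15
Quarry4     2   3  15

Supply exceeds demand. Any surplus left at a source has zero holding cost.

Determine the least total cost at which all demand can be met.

A cheapest plan:
  Quarry1–K: 10 × €12 = €120
  Quarry1–L: 5 × €8 = €40
  Quarry1–M: 45 × €7 = €315
  Quarry2–K: 65 × €5 = €325
  Quarry3–L: 35 × €4 = €140
  Quarry4–K: 80 × €2 = €160
Total = 120 + 40 + 315 + 325 + 140 + 160 = €1100.

1100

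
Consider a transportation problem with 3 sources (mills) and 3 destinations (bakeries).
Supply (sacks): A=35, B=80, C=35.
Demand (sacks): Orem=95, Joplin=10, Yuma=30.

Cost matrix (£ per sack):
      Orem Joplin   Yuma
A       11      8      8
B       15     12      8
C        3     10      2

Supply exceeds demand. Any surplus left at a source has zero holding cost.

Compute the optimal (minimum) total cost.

An optimal shipping plan:
  A–Orem: 25 × £11 = £275
  A–Joplin: 10 × £8 = £80
  B–Orem: 35 × £15 = £525
  B–Yuma: 30 × £8 = £240
  C–Orem: 35 × £3 = £105
Total = 275 + 80 + 525 + 240 + 105 = £1225.

1225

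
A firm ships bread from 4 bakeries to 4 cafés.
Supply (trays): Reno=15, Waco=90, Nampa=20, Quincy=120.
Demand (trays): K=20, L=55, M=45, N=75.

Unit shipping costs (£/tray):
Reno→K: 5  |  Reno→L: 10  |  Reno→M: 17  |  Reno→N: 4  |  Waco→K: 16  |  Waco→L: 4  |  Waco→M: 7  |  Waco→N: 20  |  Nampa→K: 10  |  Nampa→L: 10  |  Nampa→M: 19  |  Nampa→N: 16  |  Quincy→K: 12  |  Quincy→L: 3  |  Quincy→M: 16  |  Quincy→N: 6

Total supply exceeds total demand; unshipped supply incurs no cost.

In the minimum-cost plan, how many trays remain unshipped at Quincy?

0

An optimal plan:
  Reno–K: 15 × £5 = £75
  Waco–L: 10 × £4 = £40
  Waco–M: 45 × £7 = £315
  Nampa–K: 5 × £10 = £50
  Quincy–L: 45 × £3 = £135
  Quincy–N: 75 × £6 = £450
Total cost = £1065.
Quincy ships 120 of its 120, leaving 0.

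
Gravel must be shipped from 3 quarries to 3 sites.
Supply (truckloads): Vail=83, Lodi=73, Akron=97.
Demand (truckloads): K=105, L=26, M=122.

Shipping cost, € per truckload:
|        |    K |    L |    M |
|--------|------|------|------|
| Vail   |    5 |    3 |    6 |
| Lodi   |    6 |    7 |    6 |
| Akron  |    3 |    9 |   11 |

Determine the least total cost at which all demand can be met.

1141

One minimum-cost allocation:
  Vail–K: 8 × €5 = €40
  Vail–L: 26 × €3 = €78
  Vail–M: 49 × €6 = €294
  Lodi–M: 73 × €6 = €438
  Akron–K: 97 × €3 = €291
Total = 40 + 78 + 294 + 438 + 291 = €1141.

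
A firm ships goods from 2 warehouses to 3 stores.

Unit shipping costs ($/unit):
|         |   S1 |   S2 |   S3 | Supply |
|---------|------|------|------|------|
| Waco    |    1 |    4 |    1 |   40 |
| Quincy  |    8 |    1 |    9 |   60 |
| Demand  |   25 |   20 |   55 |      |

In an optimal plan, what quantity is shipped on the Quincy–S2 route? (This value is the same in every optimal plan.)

20

Solving gives:
  Waco–S3: 40 × $1 = $40
  Quincy–S1: 25 × $8 = $200
  Quincy–S2: 20 × $1 = $20
  Quincy–S3: 15 × $9 = $135
Total cost = $395.
So Quincy→S2 carries 20 units.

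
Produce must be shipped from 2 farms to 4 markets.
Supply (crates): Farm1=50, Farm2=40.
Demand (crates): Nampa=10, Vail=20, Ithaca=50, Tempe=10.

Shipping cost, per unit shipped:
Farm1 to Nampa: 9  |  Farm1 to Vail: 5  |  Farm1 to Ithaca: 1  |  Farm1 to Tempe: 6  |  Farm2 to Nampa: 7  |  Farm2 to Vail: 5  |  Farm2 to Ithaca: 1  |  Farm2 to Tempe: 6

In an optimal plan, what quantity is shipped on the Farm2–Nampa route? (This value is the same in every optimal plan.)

10

The minimum-cost plan:
  Farm1 to Vail: 20 × 5 = 100
  Farm1 to Ithaca: 20 × 1 = 20
  Farm1 to Tempe: 10 × 6 = 60
  Farm2 to Nampa: 10 × 7 = 70
  Farm2 to Ithaca: 30 × 1 = 30
Total cost = 280.
So Farm2→Nampa carries 10 crates.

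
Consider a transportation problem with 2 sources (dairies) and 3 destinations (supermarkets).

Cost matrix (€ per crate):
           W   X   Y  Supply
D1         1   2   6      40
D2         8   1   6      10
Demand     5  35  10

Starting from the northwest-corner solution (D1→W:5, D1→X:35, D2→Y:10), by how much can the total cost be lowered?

10

Current plan cost = 5·1 + 35·2 + 10·6 = €135.
Optimal plan:
  D1->W: 5 × €1 = €5
  D1->X: 25 × €2 = €50
  D1->Y: 10 × €6 = €60
  D2->X: 10 × €1 = €10
Optimal cost = €125.
Saving = 135 − 125 = €10.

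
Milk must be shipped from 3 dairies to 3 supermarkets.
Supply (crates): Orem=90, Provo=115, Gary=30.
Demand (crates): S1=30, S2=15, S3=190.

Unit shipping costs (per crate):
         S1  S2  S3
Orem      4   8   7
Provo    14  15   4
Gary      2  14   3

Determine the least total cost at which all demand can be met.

1105

One minimum-cost allocation:
  Orem->S1: 30 crates
  Orem->S2: 15 crates
  Orem->S3: 45 crates
  Provo->S3: 115 crates
  Gary->S3: 30 crates
Total cost = 1105.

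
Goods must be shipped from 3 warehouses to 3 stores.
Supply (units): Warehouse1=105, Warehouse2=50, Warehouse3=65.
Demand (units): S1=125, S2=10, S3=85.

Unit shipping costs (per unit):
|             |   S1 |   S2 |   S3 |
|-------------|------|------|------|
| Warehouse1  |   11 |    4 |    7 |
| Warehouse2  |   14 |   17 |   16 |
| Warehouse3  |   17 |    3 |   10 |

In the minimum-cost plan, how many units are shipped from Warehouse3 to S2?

Optimal shipments:
  Warehouse1→S1: 75 units
  Warehouse1→S3: 30 units
  Warehouse2→S1: 50 units
  Warehouse3→S2: 10 units
  Warehouse3→S3: 55 units
Total cost = 2315.
So Warehouse3→S2 carries 10 units.

10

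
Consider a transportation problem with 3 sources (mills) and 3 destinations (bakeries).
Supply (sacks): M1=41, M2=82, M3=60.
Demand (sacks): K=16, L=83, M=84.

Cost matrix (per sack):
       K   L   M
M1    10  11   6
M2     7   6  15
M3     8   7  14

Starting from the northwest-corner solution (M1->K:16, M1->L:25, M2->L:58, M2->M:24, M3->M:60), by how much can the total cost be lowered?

Current plan cost = 16·10 + 25·11 + 58·6 + 24·15 + 60·14 = 1983.
Optimal plan:
  M1→M: 41 × 6 = 246
  M2→K: 16 × 7 = 112
  M2→L: 66 × 6 = 396
  M3→L: 17 × 7 = 119
  M3→M: 43 × 14 = 602
Optimal cost = 1475.
Saving = 1983 − 1475 = 508.

508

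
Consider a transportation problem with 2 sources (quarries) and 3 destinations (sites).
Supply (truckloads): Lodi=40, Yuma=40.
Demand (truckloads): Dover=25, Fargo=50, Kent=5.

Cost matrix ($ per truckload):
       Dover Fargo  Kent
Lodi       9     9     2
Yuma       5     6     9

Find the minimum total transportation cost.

540

An optimal shipping plan:
  Lodi→Fargo: 35 × $9 = $315
  Lodi→Kent: 5 × $2 = $10
  Yuma→Dover: 25 × $5 = $125
  Yuma→Fargo: 15 × $6 = $90
Total = 315 + 10 + 125 + 90 = $540.
(Supply check: Lodi ships 40; Yuma ships 40.)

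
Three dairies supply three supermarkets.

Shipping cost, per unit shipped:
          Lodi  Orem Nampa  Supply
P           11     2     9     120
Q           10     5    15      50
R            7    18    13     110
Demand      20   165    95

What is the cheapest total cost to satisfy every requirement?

1835

A cheapest plan:
  P to Orem: 115 × 2 = 230
  P to Nampa: 5 × 9 = 45
  Q to Orem: 50 × 5 = 250
  R to Lodi: 20 × 7 = 140
  R to Nampa: 90 × 13 = 1170
Total = 230 + 45 + 250 + 140 + 1170 = 1835.
(Supply check: P ships 120; Q ships 50; R ships 110.)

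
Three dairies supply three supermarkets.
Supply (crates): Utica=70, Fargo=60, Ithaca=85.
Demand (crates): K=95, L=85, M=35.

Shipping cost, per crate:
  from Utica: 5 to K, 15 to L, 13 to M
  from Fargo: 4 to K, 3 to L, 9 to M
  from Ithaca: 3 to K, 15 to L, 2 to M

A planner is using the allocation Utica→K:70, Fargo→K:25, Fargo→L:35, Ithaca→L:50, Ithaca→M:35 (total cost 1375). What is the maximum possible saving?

375

Current plan cost = 70·5 + 25·4 + 35·3 + 50·15 + 35·2 = 1375.
Optimal plan:
  Utica–K: 45 crates
  Utica–L: 25 crates
  Fargo–L: 60 crates
  Ithaca–K: 50 crates
  Ithaca–M: 35 crates
Optimal cost = 1000.
Saving = 1375 − 1000 = 375.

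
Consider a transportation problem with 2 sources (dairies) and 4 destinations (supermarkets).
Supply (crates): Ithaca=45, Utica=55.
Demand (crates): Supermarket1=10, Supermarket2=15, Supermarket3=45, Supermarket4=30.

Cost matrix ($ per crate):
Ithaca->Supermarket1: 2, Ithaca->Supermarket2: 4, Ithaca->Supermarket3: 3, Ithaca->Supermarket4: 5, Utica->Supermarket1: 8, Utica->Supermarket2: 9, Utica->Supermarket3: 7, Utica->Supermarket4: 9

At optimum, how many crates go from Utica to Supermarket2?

0

Solving gives:
  Ithaca–Supermarket1: 10 × $2 = $20
  Ithaca–Supermarket2: 15 × $4 = $60
  Ithaca–Supermarket3: 20 × $3 = $60
  Utica–Supermarket3: 25 × $7 = $175
  Utica–Supermarket4: 30 × $9 = $270
Total cost = $585.
The route Utica→Supermarket2 is not used.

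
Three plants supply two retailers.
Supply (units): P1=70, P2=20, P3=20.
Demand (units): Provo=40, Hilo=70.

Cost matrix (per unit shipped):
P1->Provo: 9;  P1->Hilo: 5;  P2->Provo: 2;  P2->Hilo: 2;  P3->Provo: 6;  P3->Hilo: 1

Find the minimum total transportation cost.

490

One minimum-cost allocation:
  P1–Provo: 20 × 9 = 180
  P1–Hilo: 50 × 5 = 250
  P2–Provo: 20 × 2 = 40
  P3–Hilo: 20 × 1 = 20
Total = 180 + 250 + 40 + 20 = 490.
(Supply check: P1 ships 70; P2 ships 20; P3 ships 20.)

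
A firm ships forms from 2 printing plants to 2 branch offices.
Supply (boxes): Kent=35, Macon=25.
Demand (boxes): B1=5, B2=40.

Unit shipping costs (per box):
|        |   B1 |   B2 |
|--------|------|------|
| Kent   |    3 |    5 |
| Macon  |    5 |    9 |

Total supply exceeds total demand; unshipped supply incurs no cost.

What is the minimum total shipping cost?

A cheapest plan:
  Kent→B2: 35 × 5 = 175
  Macon→B1: 5 × 5 = 25
  Macon→B2: 5 × 9 = 45
Total = 175 + 25 + 45 = 245.

245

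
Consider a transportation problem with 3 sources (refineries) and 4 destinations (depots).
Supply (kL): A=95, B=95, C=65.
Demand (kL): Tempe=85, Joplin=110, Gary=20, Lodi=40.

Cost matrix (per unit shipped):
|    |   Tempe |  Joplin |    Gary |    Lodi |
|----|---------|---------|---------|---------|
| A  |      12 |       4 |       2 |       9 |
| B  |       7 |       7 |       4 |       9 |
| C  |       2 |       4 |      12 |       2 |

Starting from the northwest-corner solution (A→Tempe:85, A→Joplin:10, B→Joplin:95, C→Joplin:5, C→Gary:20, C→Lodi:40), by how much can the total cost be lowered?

Current plan cost = 85·12 + 10·4 + 95·7 + 5·4 + 20·12 + 40·2 = 2065.
Optimal plan:
  A→Joplin: 95 kL
  B→Tempe: 60 kL
  B→Joplin: 15 kL
  B→Gary: 20 kL
  C→Tempe: 25 kL
  C→Lodi: 40 kL
Optimal cost = 1115.
Saving = 2065 − 1115 = 950.

950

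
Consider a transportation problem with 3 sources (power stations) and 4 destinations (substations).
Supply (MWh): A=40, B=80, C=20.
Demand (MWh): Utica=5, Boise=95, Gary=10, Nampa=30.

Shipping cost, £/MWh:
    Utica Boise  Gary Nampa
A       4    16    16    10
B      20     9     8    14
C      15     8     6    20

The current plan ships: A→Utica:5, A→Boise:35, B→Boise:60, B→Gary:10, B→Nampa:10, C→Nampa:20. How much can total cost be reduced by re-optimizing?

480

Current plan cost = 5·4 + 35·16 + 60·9 + 10·8 + 10·14 + 20·20 = £1740.
Optimal plan:
  A→Utica: 5 MWh
  A→Boise: 5 MWh
  A→Nampa: 30 MWh
  B→Boise: 80 MWh
  C→Boise: 10 MWh
  C→Gary: 10 MWh
Optimal cost = £1260.
Saving = 1740 − 1260 = £480.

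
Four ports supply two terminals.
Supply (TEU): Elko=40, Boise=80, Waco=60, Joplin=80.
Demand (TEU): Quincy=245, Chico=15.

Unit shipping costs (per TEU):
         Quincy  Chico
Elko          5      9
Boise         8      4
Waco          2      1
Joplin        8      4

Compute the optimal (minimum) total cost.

1540

An optimal shipping plan:
  Elko to Quincy: 40 × 5 = 200
  Boise to Quincy: 80 × 8 = 640
  Waco to Quincy: 60 × 2 = 120
  Joplin to Quincy: 65 × 8 = 520
  Joplin to Chico: 15 × 4 = 60
Total = 200 + 640 + 120 + 520 + 60 = 1540.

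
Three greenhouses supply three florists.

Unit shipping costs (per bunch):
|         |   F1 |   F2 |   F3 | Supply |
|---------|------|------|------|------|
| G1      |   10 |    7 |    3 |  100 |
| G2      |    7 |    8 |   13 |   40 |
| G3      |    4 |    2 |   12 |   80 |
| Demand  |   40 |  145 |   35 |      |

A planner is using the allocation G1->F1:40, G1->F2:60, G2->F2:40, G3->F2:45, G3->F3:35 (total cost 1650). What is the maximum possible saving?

650

Current plan cost = 40·10 + 60·7 + 40·8 + 45·2 + 35·12 = 1650.
Optimal plan:
  G1–F2: 65 × 7 = 455
  G1–F3: 35 × 3 = 105
  G2–F1: 40 × 7 = 280
  G3–F2: 80 × 2 = 160
Optimal cost = 1000.
Saving = 1650 − 1000 = 650.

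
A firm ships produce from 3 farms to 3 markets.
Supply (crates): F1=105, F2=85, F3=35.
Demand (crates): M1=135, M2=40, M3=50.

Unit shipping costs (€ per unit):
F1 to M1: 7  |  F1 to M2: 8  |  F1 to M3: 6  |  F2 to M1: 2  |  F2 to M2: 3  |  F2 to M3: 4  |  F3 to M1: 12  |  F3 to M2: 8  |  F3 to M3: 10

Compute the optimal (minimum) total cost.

1140

An optimal shipping plan:
  F1 to M1: 50 × €7 = €350
  F1 to M2: 5 × €8 = €40
  F1 to M3: 50 × €6 = €300
  F2 to M1: 85 × €2 = €170
  F3 to M2: 35 × €8 = €280
Total = 350 + 40 + 300 + 170 + 280 = €1140.
(Supply check: F1 ships 105; F2 ships 85; F3 ships 35.)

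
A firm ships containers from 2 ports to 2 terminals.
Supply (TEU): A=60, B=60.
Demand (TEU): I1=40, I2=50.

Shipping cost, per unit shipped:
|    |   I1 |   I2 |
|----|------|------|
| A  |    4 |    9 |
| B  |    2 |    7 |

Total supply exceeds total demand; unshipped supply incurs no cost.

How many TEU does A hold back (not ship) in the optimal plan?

Minimum-cost shipments:
  A to I1: 30 × 4 = 120
  B to I1: 10 × 2 = 20
  B to I2: 50 × 7 = 350
Total cost = 490.
A ships 30 of its 60, leaving 30.

30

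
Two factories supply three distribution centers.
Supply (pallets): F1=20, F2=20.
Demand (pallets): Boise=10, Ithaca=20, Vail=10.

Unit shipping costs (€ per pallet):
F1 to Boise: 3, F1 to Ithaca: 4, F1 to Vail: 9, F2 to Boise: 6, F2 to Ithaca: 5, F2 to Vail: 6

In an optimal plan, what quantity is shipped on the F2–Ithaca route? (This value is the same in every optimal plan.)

The minimum-cost plan:
  F1→Boise: 10 pallets
  F1→Ithaca: 10 pallets
  F2→Ithaca: 10 pallets
  F2→Vail: 10 pallets
Total cost = €180.
So F2→Ithaca carries 10 pallets.

10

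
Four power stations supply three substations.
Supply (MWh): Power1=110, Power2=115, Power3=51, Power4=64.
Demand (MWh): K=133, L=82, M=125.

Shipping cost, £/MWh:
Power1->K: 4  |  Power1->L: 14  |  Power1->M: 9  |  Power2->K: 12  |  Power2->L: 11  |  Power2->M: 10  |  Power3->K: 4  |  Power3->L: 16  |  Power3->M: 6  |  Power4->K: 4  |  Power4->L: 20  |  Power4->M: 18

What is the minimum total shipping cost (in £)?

An optimal shipping plan:
  Power1–K: 69 × £4 = £276
  Power1–M: 41 × £9 = £369
  Power2–L: 82 × £11 = £902
  Power2–M: 33 × £10 = £330
  Power3–M: 51 × £6 = £306
  Power4–K: 64 × £4 = £256
Total = 276 + 369 + 902 + 330 + 306 + 256 = £2439.

2439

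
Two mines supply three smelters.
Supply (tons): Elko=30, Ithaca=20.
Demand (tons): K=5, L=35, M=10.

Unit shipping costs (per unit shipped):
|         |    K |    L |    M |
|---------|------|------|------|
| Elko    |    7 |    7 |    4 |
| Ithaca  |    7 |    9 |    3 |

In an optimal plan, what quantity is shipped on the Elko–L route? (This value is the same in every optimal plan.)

Solving gives:
  Elko→L: 30 × 7 = 210
  Ithaca→K: 5 × 7 = 35
  Ithaca→L: 5 × 9 = 45
  Ithaca→M: 10 × 3 = 30
Total cost = 320.
So Elko→L carries 30 tons.

30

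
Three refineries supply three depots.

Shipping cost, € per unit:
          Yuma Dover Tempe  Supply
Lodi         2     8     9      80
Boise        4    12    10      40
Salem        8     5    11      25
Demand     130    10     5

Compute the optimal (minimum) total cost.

A cheapest plan:
  Lodi to Yuma: 80 kL
  Boise to Yuma: 40 kL
  Salem to Yuma: 10 kL
  Salem to Dover: 10 kL
  Salem to Tempe: 5 kL
Total cost = €505.

505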